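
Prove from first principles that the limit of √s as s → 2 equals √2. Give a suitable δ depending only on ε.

δ = min(2, √2·ε)

Suppose ε > 0. We want δ > 0 such that 0 < |s − 2| < δ implies |√s − √2| < ε.
Rationalise: √s − √2 = (s − 2)/(√s + √2), so |√s − √2| = |s − 2|/(√s + √2).
Restrict δ ≤ 2 so that |s − 2| < 2 forces s > 0, and then √s + √2 > √2.
Hence |√s − √2| < |s − 2|/√2, which is < ε once |s − 2| < √2·ε.
Take δ = min(2, √2·ε). If 0 < |s − 2| < δ then s > 0 and |√s − √2| < |s − 2|/√2 < ε.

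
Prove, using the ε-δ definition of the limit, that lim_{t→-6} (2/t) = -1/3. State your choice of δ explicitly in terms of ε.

δ = min(3, 9ε)

Suppose ε > 0. We seek δ > 0 such that 0 < |t + 6| < δ implies |2/t + 1/3| < ε.
|2/t + 1/3| = 2·|-6 − t|/(6·|t|) = 2|t + 6|/(6|t|).
Restrict δ ≤ 3. Then |t + 6| < 3 gives |t| > 3, so 6|t| > 18.
Then |2/t + 1/3| < 2|t + 6|/18, which is < ε when |t + 6| < 9ε.
Take δ = min(3, 9ε). Then 0 < |t + 6| < δ gives both |t + 6| < 3 and |t + 6| < 9ε, so |2/t + 1/3| < ε.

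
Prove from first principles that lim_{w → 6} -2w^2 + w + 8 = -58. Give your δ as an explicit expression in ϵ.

Fix ϵ > 0. We want δ > 0 such that 0 < |w − 6| < δ implies |(-2w^2 + w + 8) + 58| < ϵ.
(-2w^2 + w + 8) + 58 = -2w^2 + w + 66 = (w − 6)(-2w - 11).
So |(-2w^2 + w + 8) + 58| = |w − 6|·|-2w - 11|.
Assume first that |w − 6| < 2, so |w| < 8. Then |-2w - 11| ≤ 2·8 + 11 = 27.
Hence |(-2w^2 + w + 8) + 58| ≤ 27|w − 6| < ϵ provided |w − 6| < ϵ/27.
Choosing δ = min(2, ϵ/27) ensures both conditions, hence |(-2w^2 + w + 8) + 58| < ϵ.

δ = min(2, ϵ/27)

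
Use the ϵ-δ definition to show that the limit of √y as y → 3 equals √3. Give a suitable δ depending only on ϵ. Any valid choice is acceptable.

Let ϵ > 0 be given. We want δ > 0 such that 0 < |y − 3| < δ implies |√y − √3| < ϵ.
Rationalise: √y − √3 = (y − 3)/(√y + √3), so |√y − √3| = |y − 3|/(√y + √3).
Restrict δ ≤ 3 so that |y − 3| < 3 forces y > 0, and then √y + √3 > √3.
Hence |√y − √3| < |y − 3|/√3, which is < ϵ once |y − 3| < √3·ϵ.
Take δ = min(3, √3·ϵ). If 0 < |y − 3| < δ then y > 0 and |√y − √3| < |y − 3|/√3 < ϵ.

δ = min(3, √3·ϵ)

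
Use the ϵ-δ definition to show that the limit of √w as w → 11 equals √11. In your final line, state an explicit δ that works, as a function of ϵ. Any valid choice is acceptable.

Let ϵ > 0. We want δ > 0 such that 0 < |w − 11| < δ implies |√w − √11| < ϵ.
Multiplying by the conjugate, |√w − √11| = |w − 11|/(√w + √11).
Restrict δ ≤ 11 so that |w − 11| < 11 forces w > 0, and then √w + √11 > √11.
Hence |√w − √11| < |w − 11|/√11, which is < ϵ once |w − 11| < √11·ϵ.
Take δ = min(11, √11·ϵ). If 0 < |w − 11| < δ then w > 0 and |√w − √11| < |w − 11|/√11 < ϵ.

δ = min(11, √11·ϵ)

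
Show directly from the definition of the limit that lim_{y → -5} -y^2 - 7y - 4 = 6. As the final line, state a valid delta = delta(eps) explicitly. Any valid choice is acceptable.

Fix eps > 0. We want delta > 0 such that 0 < |y + 5| < delta implies |(-y^2 - 7y - 4) − 6| < eps.
(-y^2 - 7y - 4) − 6 = -y^2 - 7y - 10 = (y + 5)(-y - 2).
So |(-y^2 - 7y - 4) − 6| = |y + 5|·|-y - 2|.
Assume first that |y + 5| < 2, so |y| < 7. Then |-y - 2| ≤ 7 + 2 = 9.
Hence |(-y^2 - 7y - 4) − 6| ≤ 9|y + 5| < eps provided |y + 5| < eps/9.
Choosing delta = min(2, eps/9) ensures both conditions, hence |(-y^2 - 7y - 4) − 6| < eps.

delta = min(2, eps/9)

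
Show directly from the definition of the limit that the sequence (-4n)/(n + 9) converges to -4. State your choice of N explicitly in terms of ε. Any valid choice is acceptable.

Suppose ε > 0. For n ≥ 1, |(-4n)/(n + 9) + 4| = |36|/((n + 9)) = 36/((n + 9)).
Since n + 9 ≥ n for n ≥ 1, this is ≤ 36/(n) = 36/n.
So |(-4n)/(n + 9) + 4| < ε whenever n > 36/ε.
Take N = 36/ε. If n > N then |(-4n)/(n + 9) + 4| ≤ 36/n < ε.

N = 36/ε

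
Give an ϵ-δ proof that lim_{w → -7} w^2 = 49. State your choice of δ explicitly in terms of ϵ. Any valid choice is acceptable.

Let ϵ > 0. We seek δ > 0 with 0 < |w + 7| < δ ⇒ |w^2 − 49| < ϵ.
Factor: w^2 − 49 = (w + 7)(w - 7), so |w^2 − 49| = |w + 7|·|w - 7|.
Restrict δ ≤ 2. Then |w + 7| < 2 gives |w| < 9, so by the triangle inequality |w - 7| ≤ 9 + 7 = 16.
Hence |w^2 − 49| ≤ 16|w + 7|, which is < ϵ once |w + 7| < ϵ/16.
Take δ = min(2, ϵ/16). If 0 < |w + 7| < δ then both bounds hold and |w^2 − 49| ≤ 16|w + 7| < 16·(ϵ/16) = ϵ.

δ = min(2, ϵ/16)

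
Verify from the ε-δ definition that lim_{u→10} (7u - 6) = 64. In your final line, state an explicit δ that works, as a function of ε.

δ = ε/7

Fix ε > 0. We need δ > 0 so that 0 < |u − 10| < δ implies |(7u - 6) − 64| < ε.
Since (7u - 6) − 64 = 7(u − 10), we have |(7u - 6) − 64| = 7|u − 10|.
So 7|u − 10| < ε exactly when |u − 10| < ε/7.
Choosing δ = ε/7 gives |(7u - 6) − 64| = 7|u − 10| < ε whenever |u − 10| < δ.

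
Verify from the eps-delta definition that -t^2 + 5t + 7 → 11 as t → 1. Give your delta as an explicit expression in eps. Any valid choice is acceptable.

Let eps > 0 be given. We want delta > 0 such that 0 < |t − 1| < delta implies |(-t^2 + 5t + 7) − 11| < eps.
(-t^2 + 5t + 7) − 11 = -t^2 + 5t - 4 = (t − 1)(-t + 4).
So |(-t^2 + 5t + 7) − 11| = |t − 1|·|-t + 4|.
Require delta ≤ 1. Then |t − 1| < 1 gives |t| < 2, and by the triangle inequality |-t + 4| ≤ 2 + 4 = 6.
Hence |(-t^2 + 5t + 7) − 11| ≤ 6|t − 1| < eps provided |t − 1| < eps/6.
Take delta = min(1, eps/6). Then 0 < |t − 1| < delta gives both |t − 1| < 1 and |t − 1| < eps/6, so |(-t^2 + 5t + 7) − 11| < eps.

delta = min(1, eps/6)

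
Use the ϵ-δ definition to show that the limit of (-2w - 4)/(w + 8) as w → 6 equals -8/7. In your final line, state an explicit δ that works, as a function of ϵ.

δ = min(7, (49/6)ϵ)

Let ϵ > 0. We want δ > 0 with 0 < |w − 6| < δ ⇒ |(-2w - 4)/(w + 8) + 8/7| < ϵ.
Combining over a common denominator, (-2w - 4)/(w + 8) + 8/7 = [(-2w - 4)·14 − (-16)·(w + 8)] / [14·(w + 8)] = -12(w − 6) / (14(w + 8)).
So |(-2w - 4)/(w + 8) + 8/7| = 12|w − 6| / (14·|w + 8|).
Restrict δ ≤ 7. Then |w − 6| < 7 gives |w + 8| = |(w − 6) + 14| ≥ 14 − 7 = 7.
Hence |(-2w - 4)/(w + 8) + 8/7| < 12|w − 6|/(14·7) = (6/49)|w − 6|, which is < ϵ once |w − 6| < (49/6)ϵ.
Take δ = min(7, (49/6)ϵ). Then 0 < |w − 6| < δ forces both bounds, so |(-2w - 4)/(w + 8) + 8/7| < ϵ.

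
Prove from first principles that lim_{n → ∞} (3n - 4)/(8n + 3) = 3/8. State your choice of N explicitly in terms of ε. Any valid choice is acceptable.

Suppose ε > 0. For n ≥ 1, |(3n - 4)/(8n + 3) − (3/8)| = |-41|/(8(8n + 3)) = 41/(8(8n + 3)).
Since 8n + 3 ≥ 8n for n ≥ 1, this is ≤ 41/(8·8n) = (41/64)/n.
So |(3n - 4)/(8n + 3) − (3/8)| < ε whenever n > (41/64)/ε.
Take N = (41/64)/ε. If n > N then |(3n - 4)/(8n + 3) − (3/8)| ≤ (41/64)/n < ε.

N = (41/64)/ε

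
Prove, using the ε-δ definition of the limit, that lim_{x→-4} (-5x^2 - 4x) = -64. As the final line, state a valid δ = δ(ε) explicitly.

δ = min(1, ε/41)

Let ε > 0. We want δ > 0 such that 0 < |x + 4| < δ implies |(-5x^2 - 4x) + 64| < ε.
(-5x^2 - 4x) + 64 = -5x^2 - 4x + 64 = (x + 4)(-5x + 16).
So |(-5x^2 - 4x) + 64| = |x + 4|·|-5x + 16|.
Require δ ≤ 1. Then |x + 4| < 1 gives |x| < 5, and by the triangle inequality |-5x + 16| ≤ 5·5 + 16 = 41.
Hence |(-5x^2 - 4x) + 64| ≤ 41|x + 4| < ε provided |x + 4| < ε/41.
Take δ = min(1, ε/41). Then 0 < |x + 4| < δ gives both |x + 4| < 1 and |x + 4| < ε/41, so |(-5x^2 - 4x) + 64| < ε.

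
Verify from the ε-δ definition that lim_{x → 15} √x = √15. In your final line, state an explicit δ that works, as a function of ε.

δ = min(15, √15·ε)

Suppose ε > 0. We want δ > 0 such that 0 < |x − 15| < δ implies |√x − √15| < ε.
Multiplying by the conjugate, |√x − √15| = |x − 15|/(√x + √15).
Restrict δ ≤ 15 so that |x − 15| < 15 forces x > 0, and then √x + √15 > √15.
Hence |√x − √15| < |x − 15|/√15, which is < ε once |x − 15| < √15·ε.
Take δ = min(15, √15·ε). If 0 < |x − 15| < δ then x > 0 and |√x − √15| < |x − 15|/√15 < ε.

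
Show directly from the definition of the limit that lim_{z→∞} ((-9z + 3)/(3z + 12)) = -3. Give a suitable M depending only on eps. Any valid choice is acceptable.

M = 13/eps

Let eps > 0 be given. We seek M > 0 such that z > M implies |(-9z + 3)/(3z + 12) + 3| < eps.
(-9z + 3)/(3z + 12) + 3 = (3(-9z + 3) − (-9)(3z + 12)) / (3(3z + 12)) = 117/(3(3z + 12)).
For z > 0 we have 3z + 12 > 3z, so |(-9z + 3)/(3z + 12) + 3| = 117/(3(3z + 12)) < 117/(3·3z) = 13/z.
Thus |(-9z + 3)/(3z + 12) + 3| < eps whenever z > 13/eps.
Take M = 13/eps. If z > M then |(-9z + 3)/(3z + 12) + 3| < 13/z < eps.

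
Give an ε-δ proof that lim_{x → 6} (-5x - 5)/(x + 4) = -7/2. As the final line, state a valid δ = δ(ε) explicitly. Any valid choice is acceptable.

δ = min(5, (10/3)ε)

Let ε > 0 be given. We want δ > 0 with 0 < |x − 6| < δ ⇒ |(-5x - 5)/(x + 4) + 7/2| < ε.
Combining over a common denominator, (-5x - 5)/(x + 4) + 7/2 = [(-5x - 5)·10 − (-35)·(x + 4)] / [10·(x + 4)] = -15(x − 6) / (10(x + 4)).
So |(-5x - 5)/(x + 4) + 7/2| = 15|x − 6| / (10·|x + 4|).
Require δ ≤ 5, so |x + 4| ≥ |10| − |x − 6| > 10 − 5 = 5.
Hence |(-5x - 5)/(x + 4) + 7/2| < 15|x − 6|/(10·5) = (3/10)|x − 6|, which is < ε once |x − 6| < (10/3)ε.
Take δ = min(5, (10/3)ε). Then 0 < |x − 6| < δ forces both bounds, so |(-5x - 5)/(x + 4) + 7/2| < ε.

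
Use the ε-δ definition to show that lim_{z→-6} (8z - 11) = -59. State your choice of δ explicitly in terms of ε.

δ = ε/8

Let ε > 0. We need δ > 0 so that 0 < |z + 6| < δ implies |(8z - 11) + 59| < ε.
|(8z - 11) + 59| = |8z + 48| = 8|z + 6|.
So 8|z + 6| < ε exactly when |z + 6| < ε/8.
Choosing δ = ε/8 gives |(8z - 11) + 59| = 8|z + 6| < ε whenever |z + 6| < δ.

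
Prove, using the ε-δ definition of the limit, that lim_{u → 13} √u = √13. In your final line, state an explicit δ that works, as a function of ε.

δ = min(13, √13·ε)

Let ε > 0. We want δ > 0 such that 0 < |u − 13| < δ implies |√u − √13| < ε.
Rationalise: √u − √13 = (u − 13)/(√u + √13), so |√u − √13| = |u − 13|/(√u + √13).
Restrict δ ≤ 13 so that |u − 13| < 13 forces u > 0, and then √u + √13 > √13.
Hence |√u − √13| < |u − 13|/√13, which is < ε once |u − 13| < √13·ε.
Take δ = min(13, √13·ε). If 0 < |u − 13| < δ then u > 0 and |√u − √13| < |u − 13|/√13 < ε.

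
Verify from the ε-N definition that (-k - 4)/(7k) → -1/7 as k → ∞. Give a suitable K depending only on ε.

K = (4/7)/ε

Let ε > 0 be given. For k ≥ 1, |(-k - 4)/(7k) + 1/7| = |-28|/(7(7k)) = 28/(7(7k)).
Since 7k ≥ 7k for k ≥ 1, this is ≤ 28/(7·7k) = (4/7)/k.
So |(-k - 4)/(7k) + 1/7| < ε whenever k > (4/7)/ε.
Take K = (4/7)/ε. If k > K then |(-k - 4)/(7k) + 1/7| ≤ (4/7)/k < ε.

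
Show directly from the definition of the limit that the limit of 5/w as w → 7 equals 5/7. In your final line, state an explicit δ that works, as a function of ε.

δ = min(7/2, (49/10)ε)

Suppose ε > 0. We seek δ > 0 such that 0 < |w − 7| < δ implies |5/w − (5/7)| < ε.
|5/w − (5/7)| = 5·|7 − w|/(7·|w|) = 5|w − 7|/(7|w|).
Restrict δ ≤ 7/2. Then |w − 7| < 7/2 gives |w| > 7/2, so 7|w| > 49/2.
Then |5/w − (5/7)| < 5|w − 7|/(49/2), which is < ε when |w − 7| < (49/10)ε.
Take δ = min(7/2, (49/10)ε). Then 0 < |w − 7| < δ gives both |w − 7| < 7/2 and |w − 7| < (49/10)ε, so |5/w − (5/7)| < ε.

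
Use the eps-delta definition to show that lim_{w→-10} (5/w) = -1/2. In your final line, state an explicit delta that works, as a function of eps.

delta = min(5, 10eps)

Let eps > 0 be given. We seek delta > 0 such that 0 < |w + 10| < delta implies |5/w + 1/2| < eps.
|5/w + 1/2| = 5·|-10 − w|/(10·|w|) = 5|w + 10|/(10|w|).
Require delta ≤ 5 so that |w| > 10 − 5 = 5, hence 10|w| > 50.
Then |5/w + 1/2| < 5|w + 10|/50, which is < eps when |w + 10| < 10eps.
Take delta = min(5, 10eps). Then 0 < |w + 10| < delta gives both |w + 10| < 5 and |w + 10| < 10eps, so |5/w + 1/2| < eps.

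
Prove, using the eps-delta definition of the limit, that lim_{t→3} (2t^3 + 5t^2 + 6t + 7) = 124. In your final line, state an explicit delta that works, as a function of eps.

delta = min(2, eps/144)

Suppose eps > 0. We want delta > 0 such that 0 < |t − 3| < delta implies |(2t^3 + 5t^2 + 6t + 7) − 124| < eps.
(2t^3 + 5t^2 + 6t + 7) − 124 = 2t^3 + 5t^2 + 6t - 117 = (t − 3)(2t^2 + 11t + 39).
So |(2t^3 + 5t^2 + 6t + 7) − 124| = |t − 3|·|2t^2 + 11t + 39|.
Assume first that |t − 3| < 2, so |t| < 5. Then |2t^2 + 11t + 39| ≤ 2·5^2 + 11·5 + 39 = 144.
Hence |(2t^3 + 5t^2 + 6t + 7) − 124| ≤ 144|t − 3| < eps provided |t − 3| < eps/144.
Take delta = min(2, eps/144). Then 0 < |t − 3| < delta gives both |t − 3| < 2 and |t − 3| < eps/144, so |(2t^3 + 5t^2 + 6t + 7) − 124| < eps.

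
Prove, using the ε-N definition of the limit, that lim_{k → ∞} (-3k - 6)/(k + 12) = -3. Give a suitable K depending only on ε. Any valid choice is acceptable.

K = 30/ε

Let ε > 0 be given. For k ≥ 1, |(-3k - 6)/(k + 12) + 3| = |30|/((k + 12)) = 30/((k + 12)).
Since k + 12 ≥ k for k ≥ 1, this is ≤ 30/(k) = 30/k.
So |(-3k - 6)/(k + 12) + 3| < ε whenever k > 30/ε.
Take K = 30/ε. If k > K then |(-3k - 6)/(k + 12) + 3| ≤ 30/k < ε.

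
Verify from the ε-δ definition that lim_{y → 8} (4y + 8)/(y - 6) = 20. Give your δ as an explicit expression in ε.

Fix ε > 0. We want δ > 0 with 0 < |y − 8| < δ ⇒ |(4y + 8)/(y - 6) − 20| < ε.
Combining over a common denominator, (4y + 8)/(y - 6) − 20 = [(4y + 8)·2 − 40·(y - 6)] / [2·(y - 6)] = -32(y − 8) / (2(y - 6)).
So |(4y + 8)/(y - 6) − 20| = 32|y − 8| / (2·|y − 6|).
Require δ ≤ 1, so |y − 6| ≥ |2| − |y − 8| > 2 − 1 = 1.
Hence |(4y + 8)/(y - 6) − 20| < 32|y − 8|/(2·1) = 16|y − 8|, which is < ε once |y − 8| < (1/16)ε.
Take δ = min(1, (1/16)ε). Then 0 < |y − 8| < δ forces both bounds, so |(4y + 8)/(y - 6) − 20| < ε.

δ = min(1, (1/16)ε)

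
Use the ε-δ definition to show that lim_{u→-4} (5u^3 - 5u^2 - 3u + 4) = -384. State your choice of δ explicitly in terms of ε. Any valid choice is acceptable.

Suppose ε > 0. We want δ > 0 such that 0 < |u + 4| < δ implies |(5u^3 - 5u^2 - 3u + 4) + 384| < ε.
(5u^3 - 5u^2 - 3u + 4) + 384 = 5u^3 - 5u^2 - 3u + 388 = (u + 4)(5u^2 - 25u + 97).
So |(5u^3 - 5u^2 - 3u + 4) + 384| = |u + 4|·|5u^2 - 25u + 97|.
Assume first that |u + 4| < 1, so |u| < 5. Then |5u^2 - 25u + 97| ≤ 5·5^2 + 25·5 + 97 = 347.
Hence |(5u^3 - 5u^2 - 3u + 4) + 384| ≤ 347|u + 4| < ε provided |u + 4| < ε/347.
Choosing δ = min(1, ε/347) ensures both conditions, hence |(5u^3 - 5u^2 - 3u + 4) + 384| < ε.

δ = min(1, ε/347)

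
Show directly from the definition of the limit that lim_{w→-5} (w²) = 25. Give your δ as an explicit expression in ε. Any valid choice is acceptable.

Let ε > 0. We seek δ > 0 with 0 < |w + 5| < δ ⇒ |w² − 25| < ε.
Factor: w² − 25 = (w + 5)(w - 5), so |w² − 25| = |w + 5|·|w - 5|.
Restrict δ ≤ 2. Then |w + 5| < 2 gives |w| < 7, so by the triangle inequality |w - 5| ≤ 7 + 5 = 12.
Hence |w² − 25| ≤ 12|w + 5|, which is < ε once |w + 5| < ε/12.
Take δ = min(2, ε/12). If 0 < |w + 5| < δ then both bounds hold and |w² − 25| ≤ 12|w + 5| < 12·(ε/12) = ε.

δ = min(2, ε/12)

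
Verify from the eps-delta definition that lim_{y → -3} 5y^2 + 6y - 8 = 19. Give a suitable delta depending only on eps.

Fix eps > 0. We want delta > 0 such that 0 < |y + 3| < delta implies |(5y^2 + 6y - 8) − 19| < eps.
(5y^2 + 6y - 8) − 19 = 5y^2 + 6y - 27 = (y + 3)(5y - 9).
So |(5y^2 + 6y - 8) − 19| = |y + 3|·|5y - 9|.
Assume first that |y + 3| < 1, so |y| < 4. Then |5y - 9| ≤ 5·4 + 9 = 29.
Hence |(5y^2 + 6y - 8) − 19| ≤ 29|y + 3| < eps provided |y + 3| < eps/29.
Choosing delta = min(1, eps/29) ensures both conditions, hence |(5y^2 + 6y - 8) − 19| < eps.

delta = min(1, eps/29)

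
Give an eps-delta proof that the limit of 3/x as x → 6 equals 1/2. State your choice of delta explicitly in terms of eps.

delta = min(3, 6eps)

Let eps > 0 be given. We seek delta > 0 such that 0 < |x − 6| < delta implies |3/x − (1/2)| < eps.
|3/x − (1/2)| = 3·|6 − x|/(6·|x|) = 3|x − 6|/(6|x|).
Require delta ≤ 3 so that |x| > 6 − 3 = 3, hence 6|x| > 18.
Then |3/x − (1/2)| < 3|x − 6|/18, which is < eps when |x − 6| < 6eps.
Take delta = min(3, 6eps). Then 0 < |x − 6| < delta gives both |x − 6| < 3 and |x − 6| < 6eps, so |3/x − (1/2)| < eps.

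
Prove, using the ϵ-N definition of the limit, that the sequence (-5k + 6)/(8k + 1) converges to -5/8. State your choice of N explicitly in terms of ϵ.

Let ϵ > 0 be given. For k ≥ 1, |(-5k + 6)/(8k + 1) + 5/8| = |53|/(8(8k + 1)) = 53/(8(8k + 1)).
Since 8k + 1 ≥ 8k for k ≥ 1, this is ≤ 53/(8·8k) = (53/64)/k.
So |(-5k + 6)/(8k + 1) + 5/8| < ϵ whenever k > (53/64)/ϵ.
Take N = (53/64)/ϵ. If k > N then |(-5k + 6)/(8k + 1) + 5/8| ≤ (53/64)/k < ϵ.

N = (53/64)/ϵ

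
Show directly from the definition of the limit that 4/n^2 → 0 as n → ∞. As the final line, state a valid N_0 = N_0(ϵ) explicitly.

N_0 = (4/ϵ)^{1/2}

Fix ϵ > 0. For n ≥ 1, |4/n^2 − 0| = 4/n^2.
4/n^2 < ϵ ⇔ n^2 > 4/ϵ ⇔ n > (4/ϵ)^{1/2}.
Take N_0 = (4/ϵ)^{1/2}. Then n > N_0 implies 4/n^2 < ϵ.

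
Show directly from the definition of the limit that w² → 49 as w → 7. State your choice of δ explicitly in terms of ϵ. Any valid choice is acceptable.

Let ϵ > 0. We seek δ > 0 with 0 < |w − 7| < δ ⇒ |w² − 49| < ϵ.
Factor: w² − 49 = (w − 7)(w + 7), so |w² − 49| = |w − 7|·|w + 7|.
Impose δ ≤ 1 so that |w| < 8; then |w + 7| ≤ 15.
Hence |w² − 49| ≤ 15|w − 7|, which is < ϵ once |w − 7| < ϵ/15.
Take δ = min(1, ϵ/15). If 0 < |w − 7| < δ then both bounds hold and |w² − 49| ≤ 15|w − 7| < 15·(ϵ/15) = ϵ.

δ = min(1, ϵ/15)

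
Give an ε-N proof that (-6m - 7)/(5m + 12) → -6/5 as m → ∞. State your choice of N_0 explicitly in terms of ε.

Suppose ε > 0. For m ≥ 1, |(-6m - 7)/(5m + 12) + 6/5| = |37|/(5(5m + 12)) = 37/(5(5m + 12)).
Since 5m + 12 ≥ 5m for m ≥ 1, this is ≤ 37/(5·5m) = (37/25)/m.
So |(-6m - 7)/(5m + 12) + 6/5| < ε whenever m > (37/25)/ε.
Take N_0 = (37/25)/ε. If m > N_0 then |(-6m - 7)/(5m + 12) + 6/5| ≤ (37/25)/m < ε.

N_0 = (37/25)/ε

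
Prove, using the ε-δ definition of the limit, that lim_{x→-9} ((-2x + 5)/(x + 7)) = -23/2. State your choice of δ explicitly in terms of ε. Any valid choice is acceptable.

Let ε > 0 be given. We want δ > 0 with 0 < |x + 9| < δ ⇒ |(-2x + 5)/(x + 7) + 23/2| < ε.
Combining over a common denominator, (-2x + 5)/(x + 7) + 23/2 = [(-2x + 5)·(-2) − 23·(x + 7)] / [(-2)·(x + 7)] = -19(x + 9) / ((-2)(x + 7)).
So |(-2x + 5)/(x + 7) + 23/2| = 19|x + 9| / (2·|x + 7|).
Require δ ≤ 1, so |x + 7| ≥ |-2| − |x + 9| > 2 − 1 = 1.
Hence |(-2x + 5)/(x + 7) + 23/2| < 19|x + 9|/(2·1) = (19/2)|x + 9|, which is < ε once |x + 9| < (2/19)ε.
Take δ = min(1, (2/19)ε). Then 0 < |x + 9| < δ forces both bounds, so |(-2x + 5)/(x + 7) + 23/2| < ε.

δ = min(1, (2/19)ε)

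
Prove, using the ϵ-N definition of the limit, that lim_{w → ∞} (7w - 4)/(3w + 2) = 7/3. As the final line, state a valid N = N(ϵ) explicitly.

Let ϵ > 0. We seek N > 0 such that w > N implies |(7w - 4)/(3w + 2) − (7/3)| < ϵ.
(7w - 4)/(3w + 2) − (7/3) = (3(7w - 4) − 7(3w + 2)) / (3(3w + 2)) = -26/(3(3w + 2)).
For w > 0 we have 3w + 2 > 3w, so |(7w - 4)/(3w + 2) − (7/3)| = 26/(3(3w + 2)) < 26/(3·3w) = (26/9)/w.
Thus |(7w - 4)/(3w + 2) − (7/3)| < ϵ whenever w > (26/9)/ϵ.
Take N = (26/9)/ϵ. If w > N then |(7w - 4)/(3w + 2) − (7/3)| < (26/9)/w < ϵ.

N = (26/9)/ϵ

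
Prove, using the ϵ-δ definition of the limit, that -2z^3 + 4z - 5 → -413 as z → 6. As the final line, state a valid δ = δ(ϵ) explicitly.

Let ϵ > 0 be given. We want δ > 0 such that 0 < |z − 6| < δ implies |(-2z^3 + 4z - 5) + 413| < ϵ.
(-2z^3 + 4z - 5) + 413 = -2z^3 + 4z + 408 = (z − 6)(-2z^2 - 12z - 68).
So |(-2z^3 + 4z - 5) + 413| = |z − 6|·|-2z^2 - 12z - 68|.
Require δ ≤ 1. Then |z − 6| < 1 gives |z| < 7, and by the triangle inequality |-2z^2 - 12z - 68| ≤ 2·7^2 + 12·7 + 68 = 250.
Hence |(-2z^3 + 4z - 5) + 413| ≤ 250|z − 6| < ϵ provided |z − 6| < ϵ/250.
Choosing δ = min(1, ϵ/250) ensures both conditions, hence |(-2z^3 + 4z - 5) + 413| < ϵ.

δ = min(1, ϵ/250)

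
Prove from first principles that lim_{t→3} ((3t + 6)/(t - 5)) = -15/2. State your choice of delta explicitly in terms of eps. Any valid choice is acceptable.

Suppose eps > 0. We want delta > 0 with 0 < |t − 3| < delta ⇒ |(3t + 6)/(t - 5) + 15/2| < eps.
Combining over a common denominator, (3t + 6)/(t - 5) + 15/2 = [(3t + 6)·(-2) − 15·(t - 5)] / [(-2)·(t - 5)] = -21(t − 3) / ((-2)(t - 5)).
So |(3t + 6)/(t - 5) + 15/2| = 21|t − 3| / (2·|t − 5|).
Restrict delta ≤ 1. Then |t − 3| < 1 gives |t − 5| = |(t − 3) + (-2)| ≥ 2 − 1 = 1.
Hence |(3t + 6)/(t - 5) + 15/2| < 21|t − 3|/(2·1) = (21/2)|t − 3|, which is < eps once |t − 3| < (2/21)eps.
Take delta = min(1, (2/21)eps). Then 0 < |t − 3| < delta forces both bounds, so |(3t + 6)/(t - 5) + 15/2| < eps.

delta = min(1, (2/21)eps)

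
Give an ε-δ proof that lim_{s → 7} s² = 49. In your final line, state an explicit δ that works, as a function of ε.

Let ε > 0. We seek δ > 0 with 0 < |s − 7| < δ ⇒ |s² − 49| < ε.
Factor: s² − 49 = (s − 7)(s + 7), so |s² − 49| = |s − 7|·|s + 7|.
Restrict δ ≤ 1. Then |s − 7| < 1 gives |s| < 8, so by the triangle inequality |s + 7| ≤ 8 + 7 = 15.
Hence |s² − 49| ≤ 15|s − 7|, which is < ε once |s − 7| < ε/15.
Take δ = min(1, ε/15). If 0 < |s − 7| < δ then both bounds hold and |s² − 49| ≤ 15|s − 7| < 15·(ε/15) = ε.

δ = min(1, ε/15)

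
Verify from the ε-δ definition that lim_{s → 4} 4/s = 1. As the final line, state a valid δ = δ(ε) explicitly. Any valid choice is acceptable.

δ = min(2, 2ε)

Fix ε > 0. We seek δ > 0 such that 0 < |s − 4| < δ implies |4/s − 1| < ε.
|4/s − 1| = 4·|4 − s|/(4·|s|) = 4|s − 4|/(4|s|).
Restrict δ ≤ 2. Then |s − 4| < 2 gives |s| > 2, so 4|s| > 8.
Then |4/s − 1| < 4|s − 4|/8, which is < ε when |s − 4| < 2ε.
Take δ = min(2, 2ε). Then 0 < |s − 4| < δ gives both |s − 4| < 2 and |s − 4| < 2ε, so |4/s − 1| < ε.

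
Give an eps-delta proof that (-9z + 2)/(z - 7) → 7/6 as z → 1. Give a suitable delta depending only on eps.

delta = min(3, (18/61)eps)

Let eps > 0 be given. We want delta > 0 with 0 < |z − 1| < delta ⇒ |(-9z + 2)/(z - 7) − (7/6)| < eps.
Combining over a common denominator, (-9z + 2)/(z - 7) − (7/6) = [(-9z + 2)·(-6) − (-7)·(z - 7)] / [(-6)·(z - 7)] = 61(z − 1) / ((-6)(z - 7)).
So |(-9z + 2)/(z - 7) − (7/6)| = 61|z − 1| / (6·|z − 7|).
Restrict delta ≤ 3. Then |z − 1| < 3 gives |z − 7| = |(z − 1) + (-6)| ≥ 6 − 3 = 3.
Hence |(-9z + 2)/(z - 7) − (7/6)| < 61|z − 1|/(6·3) = (61/18)|z − 1|, which is < eps once |z − 1| < (18/61)eps.
Take delta = min(3, (18/61)eps). Then 0 < |z − 1| < delta forces both bounds, so |(-9z + 2)/(z - 7) − (7/6)| < eps.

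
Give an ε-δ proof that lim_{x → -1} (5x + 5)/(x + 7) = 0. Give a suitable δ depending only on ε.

δ = min(3, (3/5)ε)

Let ε > 0. We want δ > 0 with 0 < |x + 1| < δ ⇒ |(5x + 5)/(x + 7) − 0| < ε.
Combining over a common denominator, (5x + 5)/(x + 7) − 0 = [(5x + 5)·6 − 0·(x + 7)] / [6·(x + 7)] = 30(x + 1) / (6(x + 7)).
So |(5x + 5)/(x + 7) − 0| = 30|x + 1| / (6·|x + 7|).
Require δ ≤ 3, so |x + 7| ≥ |6| − |x + 1| > 6 − 3 = 3.
Hence |(5x + 5)/(x + 7) − 0| < 30|x + 1|/(6·3) = (5/3)|x + 1|, which is < ε once |x + 1| < (3/5)ε.
Take δ = min(3, (3/5)ε). Then 0 < |x + 1| < δ forces both bounds, so |(5x + 5)/(x + 7) − 0| < ε.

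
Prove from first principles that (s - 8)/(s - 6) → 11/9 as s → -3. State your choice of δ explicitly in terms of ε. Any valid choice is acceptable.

Fix ε > 0. We want δ > 0 with 0 < |s + 3| < δ ⇒ |(s - 8)/(s - 6) − (11/9)| < ε.
Combining over a common denominator, (s - 8)/(s - 6) − (11/9) = [(s - 8)·(-9) − (-11)·(s - 6)] / [(-9)·(s - 6)] = 2(s + 3) / ((-9)(s - 6)).
So |(s - 8)/(s - 6) − (11/9)| = 2|s + 3| / (9·|s − 6|).
Require δ ≤ 9/2, so |s − 6| ≥ |-9| − |s + 3| > 9 − 9/2 = 9/2.
Hence |(s - 8)/(s - 6) − (11/9)| < 2|s + 3|/(9·(9/2)) = (4/81)|s + 3|, which is < ε once |s + 3| < (81/4)ε.
Take δ = min(9/2, (81/4)ε). Then 0 < |s + 3| < δ forces both bounds, so |(s - 8)/(s - 6) − (11/9)| < ε.

δ = min(9/2, (81/4)ε)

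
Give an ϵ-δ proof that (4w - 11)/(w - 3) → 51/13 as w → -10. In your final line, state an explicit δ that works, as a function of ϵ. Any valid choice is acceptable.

Let ϵ > 0 be given. We want δ > 0 with 0 < |w + 10| < δ ⇒ |(4w - 11)/(w - 3) − (51/13)| < ϵ.
Combining over a common denominator, (4w - 11)/(w - 3) − (51/13) = [(4w - 11)·(-13) − (-51)·(w - 3)] / [(-13)·(w - 3)] = -1(w + 10) / ((-13)(w - 3)).
So |(4w - 11)/(w - 3) − (51/13)| = |w + 10| / (13·|w − 3|).
Require δ ≤ 13/2, so |w − 3| ≥ |-13| − |w + 10| > 13 − 13/2 = 13/2.
Hence |(4w - 11)/(w - 3) − (51/13)| < |w + 10|/(13·(13/2)) = (2/169)|w + 10|, which is < ϵ once |w + 10| < (169/2)ϵ.
Take δ = min(13/2, (169/2)ϵ). Then 0 < |w + 10| < δ forces both bounds, so |(4w - 11)/(w - 3) − (51/13)| < ϵ.

δ = min(13/2, (169/2)ϵ)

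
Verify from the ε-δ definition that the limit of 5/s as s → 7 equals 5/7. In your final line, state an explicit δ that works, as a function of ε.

δ = min(7/2, (49/10)ε)

Fix ε > 0. We seek δ > 0 such that 0 < |s − 7| < δ implies |5/s − (5/7)| < ε.
|5/s − (5/7)| = 5·|7 − s|/(7·|s|) = 5|s − 7|/(7|s|).
Restrict δ ≤ 7/2. Then |s − 7| < 7/2 gives |s| > 7/2, so 7|s| > 49/2.
Then |5/s − (5/7)| < 5|s − 7|/(49/2), which is < ε when |s − 7| < (49/10)ε.
Take δ = min(7/2, (49/10)ε). Then 0 < |s − 7| < δ gives both |s − 7| < 7/2 and |s − 7| < (49/10)ε, so |5/s − (5/7)| < ε.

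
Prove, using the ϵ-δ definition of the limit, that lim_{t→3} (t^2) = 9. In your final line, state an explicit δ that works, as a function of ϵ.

Let ϵ > 0 be given. We seek δ > 0 with 0 < |t − 3| < δ ⇒ |t^2 − 9| < ϵ.
Factor: t^2 − 9 = (t − 3)(t + 3), so |t^2 − 9| = |t − 3|·|t + 3|.
Impose δ ≤ 2 so that |t| < 5; then |t + 3| ≤ 8.
Hence |t^2 − 9| ≤ 8|t − 3|, which is < ϵ once |t − 3| < ϵ/8.
Take δ = min(2, ϵ/8). If 0 < |t − 3| < δ then both bounds hold and |t^2 − 9| ≤ 8|t − 3| < 8·(ϵ/8) = ϵ.

δ = min(2, ϵ/8)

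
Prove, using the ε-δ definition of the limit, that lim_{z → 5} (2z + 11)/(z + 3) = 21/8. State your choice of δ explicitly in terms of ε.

Suppose ε > 0. We want δ > 0 with 0 < |z − 5| < δ ⇒ |(2z + 11)/(z + 3) − (21/8)| < ε.
Combining over a common denominator, (2z + 11)/(z + 3) − (21/8) = [(2z + 11)·8 − 21·(z + 3)] / [8·(z + 3)] = -5(z − 5) / (8(z + 3)).
So |(2z + 11)/(z + 3) − (21/8)| = 5|z − 5| / (8·|z + 3|).
Require δ ≤ 4, so |z + 3| ≥ |8| − |z − 5| > 8 − 4 = 4.
Hence |(2z + 11)/(z + 3) − (21/8)| < 5|z − 5|/(8·4) = (5/32)|z − 5|, which is < ε once |z − 5| < (32/5)ε.
Take δ = min(4, (32/5)ε). Then 0 < |z − 5| < δ forces both bounds, so |(2z + 11)/(z + 3) − (21/8)| < ε.

δ = min(4, (32/5)ε)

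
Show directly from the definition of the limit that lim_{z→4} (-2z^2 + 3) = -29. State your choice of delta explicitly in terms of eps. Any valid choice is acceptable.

delta = min(2, eps/20)

Let eps > 0 be given. We want delta > 0 such that 0 < |z − 4| < delta implies |(-2z^2 + 3) + 29| < eps.
(-2z^2 + 3) + 29 = -2z^2 + 32 = (z − 4)(-2z - 8).
So |(-2z^2 + 3) + 29| = |z − 4|·|-2z - 8|.
Require delta ≤ 2. Then |z − 4| < 2 gives |z| < 6, and by the triangle inequality |-2z - 8| ≤ 2·6 + 8 = 20.
Hence |(-2z^2 + 3) + 29| ≤ 20|z − 4| < eps provided |z − 4| < eps/20.
Choosing delta = min(2, eps/20) ensures both conditions, hence |(-2z^2 + 3) + 29| < eps.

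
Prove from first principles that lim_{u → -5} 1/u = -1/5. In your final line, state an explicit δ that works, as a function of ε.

δ = min(5/2, (25/2)ε)

Let ε > 0 be given. We seek δ > 0 such that 0 < |u + 5| < δ implies |1/u + 1/5| < ε.
|1/u + 1/5| = |-5 − u|/(5·|u|) = |u + 5|/(5|u|).
Require δ ≤ 5/2 so that |u| > 5 − 5/2 = 5/2, hence 5|u| > 25/2.
Then |1/u + 1/5| < |u + 5|/(25/2), which is < ε when |u + 5| < (25/2)ε.
Take δ = min(5/2, (25/2)ε). Then 0 < |u + 5| < δ gives both |u + 5| < 5/2 and |u + 5| < (25/2)ε, so |1/u + 1/5| < ε.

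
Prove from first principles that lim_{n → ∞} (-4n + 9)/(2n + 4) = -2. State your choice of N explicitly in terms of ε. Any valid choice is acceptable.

Let ε > 0. For n ≥ 1, |(-4n + 9)/(2n + 4) + 2| = |34|/(2(2n + 4)) = 34/(2(2n + 4)).
Since 2n + 4 ≥ 2n for n ≥ 1, this is ≤ 34/(2·2n) = (17/2)/n.
So |(-4n + 9)/(2n + 4) + 2| < ε whenever n > (17/2)/ε.
Take N = (17/2)/ε. If n > N then |(-4n + 9)/(2n + 4) + 2| ≤ (17/2)/n < ε.

N = (17/2)/ε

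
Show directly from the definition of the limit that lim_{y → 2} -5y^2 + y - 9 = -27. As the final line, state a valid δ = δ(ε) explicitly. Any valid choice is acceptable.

Suppose ε > 0. We want δ > 0 such that 0 < |y − 2| < δ implies |(-5y^2 + y - 9) + 27| < ε.
(-5y^2 + y - 9) + 27 = -5y^2 + y + 18 = (y − 2)(-5y - 9).
So |(-5y^2 + y - 9) + 27| = |y − 2|·|-5y - 9|.
Assume first that |y − 2| < 1, so |y| < 3. Then |-5y - 9| ≤ 5·3 + 9 = 24.
Hence |(-5y^2 + y - 9) + 27| ≤ 24|y − 2| < ε provided |y − 2| < ε/24.
Take δ = min(1, ε/24). Then 0 < |y − 2| < δ gives both |y − 2| < 1 and |y − 2| < ε/24, so |(-5y^2 + y - 9) + 27| < ε.

δ = min(1, ε/24)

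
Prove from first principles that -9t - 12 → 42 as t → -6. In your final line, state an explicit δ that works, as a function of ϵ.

δ = ϵ/9

Suppose ϵ > 0. We need δ > 0 so that 0 < |t + 6| < δ implies |(-9t - 12) − 42| < ϵ.
|(-9t - 12) − 42| = |-9t - 54| = 9|t + 6|.
So 9|t + 6| < ϵ exactly when |t + 6| < ϵ/9.
Choosing δ = ϵ/9 gives |(-9t - 12) − 42| = 9|t + 6| < ϵ whenever |t + 6| < δ.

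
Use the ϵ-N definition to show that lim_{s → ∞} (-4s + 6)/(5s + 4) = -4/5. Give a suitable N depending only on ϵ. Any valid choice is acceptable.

Fix ϵ > 0. We seek N > 0 such that s > N implies |(-4s + 6)/(5s + 4) + 4/5| < ϵ.
(-4s + 6)/(5s + 4) + 4/5 = (5(-4s + 6) − (-4)(5s + 4)) / (5(5s + 4)) = 46/(5(5s + 4)).
For s > 0 we have 5s + 4 > 5s, so |(-4s + 6)/(5s + 4) + 4/5| = 46/(5(5s + 4)) < 46/(5·5s) = (46/25)/s.
Thus |(-4s + 6)/(5s + 4) + 4/5| < ϵ whenever s > (46/25)/ϵ.
Take N = (46/25)/ϵ. If s > N then |(-4s + 6)/(5s + 4) + 4/5| < (46/25)/s < ϵ.

N = (46/25)/ϵ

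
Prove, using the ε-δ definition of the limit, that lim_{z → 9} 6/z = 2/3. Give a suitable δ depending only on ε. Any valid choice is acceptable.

Fix ε > 0. We seek δ > 0 such that 0 < |z − 9| < δ implies |6/z − (2/3)| < ε.
|6/z − (2/3)| = 6·|9 − z|/(9·|z|) = 6|z − 9|/(9|z|).
Restrict δ ≤ 9/2. Then |z − 9| < 9/2 gives |z| > 9/2, so 9|z| > 81/2.
Then |6/z − (2/3)| < 6|z − 9|/(81/2), which is < ε when |z − 9| < (27/4)ε.
Take δ = min(9/2, (27/4)ε). Then 0 < |z − 9| < δ gives both |z − 9| < 9/2 and |z − 9| < (27/4)ε, so |6/z − (2/3)| < ε.

δ = min(9/2, (27/4)ε)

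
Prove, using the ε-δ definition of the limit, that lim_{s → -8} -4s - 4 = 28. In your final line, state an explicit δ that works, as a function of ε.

Let ε > 0 be given. We need δ > 0 so that 0 < |s + 8| < δ implies |(-4s - 4) − 28| < ε.
|(-4s - 4) − 28| = |-4s - 32| = 4|s + 8|.
Thus it suffices that |s + 8| < ε/4.
Choosing δ = ε/4 gives |(-4s - 4) − 28| = 4|s + 8| < ε whenever |s + 8| < δ.

δ = ε/4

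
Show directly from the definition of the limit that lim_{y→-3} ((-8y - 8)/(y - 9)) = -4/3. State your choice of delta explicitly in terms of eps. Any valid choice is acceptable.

Let eps > 0. We want delta > 0 with 0 < |y + 3| < delta ⇒ |(-8y - 8)/(y - 9) + 4/3| < eps.
Combining over a common denominator, (-8y - 8)/(y - 9) + 4/3 = [(-8y - 8)·(-12) − 16·(y - 9)] / [(-12)·(y - 9)] = 80(y + 3) / ((-12)(y - 9)).
So |(-8y - 8)/(y - 9) + 4/3| = 80|y + 3| / (12·|y − 9|).
Require delta ≤ 6, so |y − 9| ≥ |-12| − |y + 3| > 12 − 6 = 6.
Hence |(-8y - 8)/(y - 9) + 4/3| < 80|y + 3|/(12·6) = (10/9)|y + 3|, which is < eps once |y + 3| < (9/10)eps.
Take delta = min(6, (9/10)eps). Then 0 < |y + 3| < delta forces both bounds, so |(-8y - 8)/(y - 9) + 4/3| < eps.

delta = min(6, (9/10)eps)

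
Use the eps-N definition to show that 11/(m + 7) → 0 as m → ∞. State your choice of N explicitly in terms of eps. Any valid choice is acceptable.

N = 11/eps

Fix eps > 0. For m ≥ 1, |11/(m + 7) − 0| = 11/(m + 7) ≤ 11/m.
We need 11/m < eps, i.e. m > 11/eps.
Take N = 11/eps. If m > N then |11/(m + 7)| ≤ 11/m < eps.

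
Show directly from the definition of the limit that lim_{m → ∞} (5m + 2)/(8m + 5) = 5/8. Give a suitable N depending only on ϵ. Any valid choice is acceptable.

N = (9/64)/ϵ

Fix ϵ > 0. For m ≥ 1, |(5m + 2)/(8m + 5) − (5/8)| = |-9|/(8(8m + 5)) = 9/(8(8m + 5)).
Since 8m + 5 ≥ 8m for m ≥ 1, this is ≤ 9/(8·8m) = (9/64)/m.
So |(5m + 2)/(8m + 5) − (5/8)| < ϵ whenever m > (9/64)/ϵ.
Take N = (9/64)/ϵ. If m > N then |(5m + 2)/(8m + 5) − (5/8)| ≤ (9/64)/m < ϵ.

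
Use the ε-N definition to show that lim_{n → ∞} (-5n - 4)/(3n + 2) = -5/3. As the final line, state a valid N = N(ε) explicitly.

Suppose ε > 0. For n ≥ 1, |(-5n - 4)/(3n + 2) + 5/3| = |-2|/(3(3n + 2)) = 2/(3(3n + 2)).
Since 3n + 2 ≥ 3n for n ≥ 1, this is ≤ 2/(3·3n) = (2/9)/n.
So |(-5n - 4)/(3n + 2) + 5/3| < ε whenever n > (2/9)/ε.
Take N = (2/9)/ε. If n > N then |(-5n - 4)/(3n + 2) + 5/3| ≤ (2/9)/n < ε.

N = (2/9)/ε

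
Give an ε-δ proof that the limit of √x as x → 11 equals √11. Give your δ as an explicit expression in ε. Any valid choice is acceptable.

δ = min(11, √11·ε)

Let ε > 0 be given. We want δ > 0 such that 0 < |x − 11| < δ implies |√x − √11| < ε.
Multiplying by the conjugate, |√x − √11| = |x − 11|/(√x + √11).
Restrict δ ≤ 11 so that |x − 11| < 11 forces x > 0, and then √x + √11 > √11.
Hence |√x − √11| < |x − 11|/√11, which is < ε once |x − 11| < √11·ε.
Take δ = min(11, √11·ε). If 0 < |x − 11| < δ then x > 0 and |√x − √11| < |x − 11|/√11 < ε.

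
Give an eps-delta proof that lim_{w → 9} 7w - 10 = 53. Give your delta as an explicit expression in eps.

Let eps > 0 be given. We need delta > 0 so that 0 < |w − 9| < delta implies |(7w - 10) − 53| < eps.
|(7w - 10) − 53| = |7w - 63| = 7|w − 9|.
Thus it suffices that |w − 9| < eps/7.
Choosing delta = eps/7 gives |(7w - 10) − 53| = 7|w − 9| < eps whenever |w − 9| < delta.

delta = eps/7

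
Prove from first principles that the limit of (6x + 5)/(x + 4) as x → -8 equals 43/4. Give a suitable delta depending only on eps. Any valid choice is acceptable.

Let eps > 0 be given. We want delta > 0 with 0 < |x + 8| < delta ⇒ |(6x + 5)/(x + 4) − (43/4)| < eps.
Combining over a common denominator, (6x + 5)/(x + 4) − (43/4) = [(6x + 5)·(-4) − (-43)·(x + 4)] / [(-4)·(x + 4)] = 19(x + 8) / ((-4)(x + 4)).
So |(6x + 5)/(x + 4) − (43/4)| = 19|x + 8| / (4·|x + 4|).
Require delta ≤ 2, so |x + 4| ≥ |-4| − |x + 8| > 4 − 2 = 2.
Hence |(6x + 5)/(x + 4) − (43/4)| < 19|x + 8|/(4·2) = (19/8)|x + 8|, which is < eps once |x + 8| < (8/19)eps.
Take delta = min(2, (8/19)eps). Then 0 < |x + 8| < delta forces both bounds, so |(6x + 5)/(x + 4) − (43/4)| < eps.

delta = min(2, (8/19)eps)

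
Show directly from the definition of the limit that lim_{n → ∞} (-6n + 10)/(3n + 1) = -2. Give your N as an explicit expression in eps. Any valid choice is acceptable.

N = 4/eps

Fix eps > 0. For n ≥ 1, |(-6n + 10)/(3n + 1) + 2| = |36|/(3(3n + 1)) = 36/(3(3n + 1)).
Since 3n + 1 ≥ 3n for n ≥ 1, this is ≤ 36/(3·3n) = 4/n.
So |(-6n + 10)/(3n + 1) + 2| < eps whenever n > 4/eps.
Take N = 4/eps. If n > N then |(-6n + 10)/(3n + 1) + 2| ≤ 4/n < eps.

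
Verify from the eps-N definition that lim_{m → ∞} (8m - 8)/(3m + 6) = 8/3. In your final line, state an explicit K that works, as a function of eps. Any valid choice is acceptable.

Let eps > 0 be given. For m ≥ 1, |(8m - 8)/(3m + 6) − (8/3)| = |-72|/(3(3m + 6)) = 72/(3(3m + 6)).
Since 3m + 6 ≥ 3m for m ≥ 1, this is ≤ 72/(3·3m) = 8/m.
So |(8m - 8)/(3m + 6) − (8/3)| < eps whenever m > 8/eps.
Take K = 8/eps. If m > K then |(8m - 8)/(3m + 6) − (8/3)| ≤ 8/m < eps.

K = 8/eps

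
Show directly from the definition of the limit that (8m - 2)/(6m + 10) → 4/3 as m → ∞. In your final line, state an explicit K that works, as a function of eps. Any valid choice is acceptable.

Let eps > 0 be given. For m ≥ 1, |(8m - 2)/(6m + 10) − (4/3)| = |-92|/(6(6m + 10)) = 92/(6(6m + 10)).
Since 6m + 10 ≥ 6m for m ≥ 1, this is ≤ 92/(6·6m) = (23/9)/m.
So |(8m - 2)/(6m + 10) − (4/3)| < eps whenever m > (23/9)/eps.
Take K = (23/9)/eps. If m > K then |(8m - 2)/(6m + 10) − (4/3)| ≤ (23/9)/m < eps.

K = (23/9)/eps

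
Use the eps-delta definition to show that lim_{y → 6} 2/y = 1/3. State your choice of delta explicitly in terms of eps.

delta = min(3, 9eps)

Suppose eps > 0. We seek delta > 0 such that 0 < |y − 6| < delta implies |2/y − (1/3)| < eps.
|2/y − (1/3)| = 2·|6 − y|/(6·|y|) = 2|y − 6|/(6|y|).
Require delta ≤ 3 so that |y| > 6 − 3 = 3, hence 6|y| > 18.
Then |2/y − (1/3)| < 2|y − 6|/18, which is < eps when |y − 6| < 9eps.
Take delta = min(3, 9eps). Then 0 < |y − 6| < delta gives both |y − 6| < 3 and |y − 6| < 9eps, so |2/y − (1/3)| < eps.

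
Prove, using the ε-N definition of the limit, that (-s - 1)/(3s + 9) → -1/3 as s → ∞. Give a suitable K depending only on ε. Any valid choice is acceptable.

Let ε > 0. We seek K > 0 such that s > K implies |(-s - 1)/(3s + 9) + 1/3| < ε.
(-s - 1)/(3s + 9) + 1/3 = (3(-s - 1) − (-1)(3s + 9)) / (3(3s + 9)) = 6/(3(3s + 9)).
For s > 0 we have 3s + 9 > 3s, so |(-s - 1)/(3s + 9) + 1/3| = 6/(3(3s + 9)) < 6/(3·3s) = (2/3)/s.
Thus |(-s - 1)/(3s + 9) + 1/3| < ε whenever s > (2/3)/ε.
Take K = (2/3)/ε. If s > K then |(-s - 1)/(3s + 9) + 1/3| < (2/3)/s < ε.

K = (2/3)/ε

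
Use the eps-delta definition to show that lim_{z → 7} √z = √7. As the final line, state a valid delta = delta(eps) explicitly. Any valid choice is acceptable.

delta = min(7, √7·eps)

Let eps > 0 be given. We want delta > 0 such that 0 < |z − 7| < delta implies |√z − √7| < eps.
Multiplying by the conjugate, |√z − √7| = |z − 7|/(√z + √7).
Restrict delta ≤ 7 so that |z − 7| < 7 forces z > 0, and then √z + √7 > √7.
Hence |√z − √7| < |z − 7|/√7, which is < eps once |z − 7| < √7·eps.
Take delta = min(7, √7·eps). If 0 < |z − 7| < delta then z > 0 and |√z − √7| < |z − 7|/√7 < eps.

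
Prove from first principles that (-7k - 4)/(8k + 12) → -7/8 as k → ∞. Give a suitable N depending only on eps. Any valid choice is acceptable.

Suppose eps > 0. For k ≥ 1, |(-7k - 4)/(8k + 12) + 7/8| = |52|/(8(8k + 12)) = 52/(8(8k + 12)).
Since 8k + 12 ≥ 8k for k ≥ 1, this is ≤ 52/(8·8k) = (13/16)/k.
So |(-7k - 4)/(8k + 12) + 7/8| < eps whenever k > (13/16)/eps.
Take N = (13/16)/eps. If k > N then |(-7k - 4)/(8k + 12) + 7/8| ≤ (13/16)/k < eps.

N = (13/16)/eps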